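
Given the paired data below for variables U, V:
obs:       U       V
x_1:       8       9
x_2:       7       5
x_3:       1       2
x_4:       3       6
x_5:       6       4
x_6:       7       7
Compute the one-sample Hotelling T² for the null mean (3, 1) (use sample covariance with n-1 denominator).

Step 1 — sample mean vector:
  mean(U) = (8 + 7 + 1 + 3 + 6 + 7) / 6 = 32/6 = 5.3333
  mean(V) = (9 + 5 + 2 + 6 + 4 + 7) / 6 = 33/6 = 5.5
  x̄ = (5.3333, 5.5),  deviation x̄ - mu_0 = (5.3333, 5.5) - (3, 1) = (2.3333, 4.5).

Step 2 — sample covariance matrix, S[i,j] = (1/(n-1)) · Σ_k (x_{k,i} - mean_i) · (x_{k,j} - mean_j), divisor n-1 = 5:
  S[U,U] = ((2.6667)·(2.6667) + (1.6667)·(1.6667) + (-4.3333)·(-4.3333) + (-2.3333)·(-2.3333) + (0.6667)·(0.6667) + (1.6667)·(1.6667)) / 5 = 37.3333/5 = 7.4667
  S[U,V] = ((2.6667)·(3.5) + (1.6667)·(-0.5) + (-4.3333)·(-3.5) + (-2.3333)·(0.5) + (0.6667)·(-1.5) + (1.6667)·(1.5)) / 5 = 24/5 = 4.8
  S[V,V] = ((3.5)·(3.5) + (-0.5)·(-0.5) + (-3.5)·(-3.5) + (0.5)·(0.5) + (-1.5)·(-1.5) + (1.5)·(1.5)) / 5 = 29.5/5 = 5.9
  S = [[7.4667, 4.8],
 [4.8, 5.9]].

Step 3 — invert S. det(S) = 7.4667·5.9 - (4.8)² = 21.0133.
  S^{-1} = (1/det) · [[d, -b], [-b, a]] = [[0.2808, -0.2284],
 [-0.2284, 0.3553]].

Step 4 — quadratic form (x̄ - mu_0)^T · S^{-1} · (x̄ - mu_0):
  S^{-1} · (x̄ - mu_0) = (-0.3728, 1.066),
  (x̄ - mu_0)^T · [...] = (2.3333)·(-0.3728) + (4.5)·(1.066) = 3.9271.

Step 5 — scale by n: T² = 6 · 3.9271 = 23.5628.

T² ≈ 23.5628


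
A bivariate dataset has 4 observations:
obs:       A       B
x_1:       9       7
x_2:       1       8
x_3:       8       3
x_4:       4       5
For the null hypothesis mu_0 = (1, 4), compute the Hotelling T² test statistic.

Step 1 — sample mean vector:
  mean(A) = (9 + 1 + 8 + 4) / 4 = 22/4 = 5.5
  mean(B) = (7 + 8 + 3 + 5) / 4 = 23/4 = 5.75
  x̄ = (5.5, 5.75),  deviation x̄ - mu_0 = (5.5, 5.75) - (1, 4) = (4.5, 1.75).

Step 2 — sample covariance matrix, S[i,j] = (1/(n-1)) · Σ_k (x_{k,i} - mean_i) · (x_{k,j} - mean_j), divisor n-1 = 3:
  S[A,A] = ((3.5)·(3.5) + (-4.5)·(-4.5) + (2.5)·(2.5) + (-1.5)·(-1.5)) / 3 = 41/3 = 13.6667
  S[A,B] = ((3.5)·(1.25) + (-4.5)·(2.25) + (2.5)·(-2.75) + (-1.5)·(-0.75)) / 3 = -11.5/3 = -3.8333
  S[B,B] = ((1.25)·(1.25) + (2.25)·(2.25) + (-2.75)·(-2.75) + (-0.75)·(-0.75)) / 3 = 14.75/3 = 4.9167
  S = [[13.6667, -3.8333],
 [-3.8333, 4.9167]].

Step 3 — invert S. det(S) = 13.6667·4.9167 - (-3.8333)² = 52.5.
  S^{-1} = (1/det) · [[d, -b], [-b, a]] = [[0.0937, 0.073],
 [0.073, 0.2603]].

Step 4 — quadratic form (x̄ - mu_0)^T · S^{-1} · (x̄ - mu_0):
  S^{-1} · (x̄ - mu_0) = (0.5492, 0.7841),
  (x̄ - mu_0)^T · [...] = (4.5)·(0.5492) + (1.75)·(0.7841) = 3.8437.

Step 5 — scale by n: T² = 4 · 3.8437 = 15.3746.

T² ≈ 15.3746


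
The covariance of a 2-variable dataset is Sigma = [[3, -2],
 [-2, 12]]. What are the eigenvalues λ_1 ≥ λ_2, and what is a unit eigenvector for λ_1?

Step 1 — characteristic polynomial of 2×2 Sigma:
  det(Sigma - λI) = λ² - trace · λ + det = 0.
  trace = 3 + 12 = 15, det = 3·12 - (-2)² = 32.
Step 2 — discriminant:
  Δ = trace² - 4·det = 225 - 128 = 97.
Step 3 — eigenvalues:
  λ = (trace ± √Δ)/2 = (15 ± 9.8489)/2,
  λ_1 = 12.4244,  λ_2 = 2.5756.

Step 4 — unit eigenvector for λ_1: solve (Sigma - λ_1 I)v = 0. First row:
  (3 - 12.4244)·v_x + (-2)·v_y = 0, i.e. (-9.4244)·v_x + (-2)·v_y = 0,
  so v ∝ (b, λ_1 - a) = (-2, 9.4244); multiply by -1 so the first entry is positive: u = (2, -9.4244).
  ||u|| = √((2)² + (-9.4244)²) = √(92.8199) ≈ 9.6343,
  v_1 = u/||u|| ≈ (0.2076, -0.9782) (||v_1|| = 1).

λ_1 = 12.4244,  λ_2 = 2.5756;  v_1 ≈ (0.2076, -0.9782)


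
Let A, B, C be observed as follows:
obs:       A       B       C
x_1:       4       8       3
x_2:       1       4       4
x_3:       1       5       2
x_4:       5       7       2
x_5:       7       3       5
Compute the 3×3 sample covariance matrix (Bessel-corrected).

Step 1 — column means:
  mean(A) = (4 + 1 + 1 + 5 + 7) / 5 = 18/5 = 3.6
  mean(B) = (8 + 4 + 5 + 7 + 3) / 5 = 27/5 = 5.4
  mean(C) = (3 + 4 + 2 + 2 + 5) / 5 = 16/5 = 3.2

Step 2 — sample covariance S[i,j] = (1/(n-1)) · Σ_k (x_{k,i} - mean_i) · (x_{k,j} - mean_j), with n-1 = 4.
  S[A,A] = ((0.4)·(0.4) + (-2.6)·(-2.6) + (-2.6)·(-2.6) + (1.4)·(1.4) + (3.4)·(3.4)) / 4 = 27.2/4 = 6.8
  S[A,B] = ((0.4)·(2.6) + (-2.6)·(-1.4) + (-2.6)·(-0.4) + (1.4)·(1.6) + (3.4)·(-2.4)) / 4 = -0.2/4 = -0.05
  S[A,C] = ((0.4)·(-0.2) + (-2.6)·(0.8) + (-2.6)·(-1.2) + (1.4)·(-1.2) + (3.4)·(1.8)) / 4 = 5.4/4 = 1.35
  S[B,B] = ((2.6)·(2.6) + (-1.4)·(-1.4) + (-0.4)·(-0.4) + (1.6)·(1.6) + (-2.4)·(-2.4)) / 4 = 17.2/4 = 4.3
  S[B,C] = ((2.6)·(-0.2) + (-1.4)·(0.8) + (-0.4)·(-1.2) + (1.6)·(-1.2) + (-2.4)·(1.8)) / 4 = -7.4/4 = -1.85
  S[C,C] = ((-0.2)·(-0.2) + (0.8)·(0.8) + (-1.2)·(-1.2) + (-1.2)·(-1.2) + (1.8)·(1.8)) / 4 = 6.8/4 = 1.7

S is symmetric (S[j,i] = S[i,j]). Assembling:

S = [[6.8, -0.05, 1.35],
 [-0.05, 4.3, -1.85],
 [1.35, -1.85, 1.7]]


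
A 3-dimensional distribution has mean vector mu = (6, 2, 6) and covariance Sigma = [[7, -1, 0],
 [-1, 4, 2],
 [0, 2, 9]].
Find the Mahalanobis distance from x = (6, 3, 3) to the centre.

Step 1 — centre the observation: (x - mu) = (0, 1, -3).

Step 2 — invert Sigma (cofactor / det for 3×3, or solve directly):
  Sigma^{-1} = [[0.1488, 0.0419, -0.0093],
 [0.0419, 0.293, -0.0651],
 [-0.0093, -0.0651, 0.1256]].

Step 3 — form the quadratic (x - mu)^T · Sigma^{-1} · (x - mu):
  Sigma^{-1} · (x - mu) = (0.0698, 0.4884, -0.4419).
  (x - mu)^T · [Sigma^{-1} · (x - mu)] = (0)·(0.0698) + (1)·(0.4884) + (-3)·(-0.4419) = 1.814.

Step 4 — take square root: d = √(1.814) ≈ 1.3468.

d(x, mu) = √(1.814) ≈ 1.3468


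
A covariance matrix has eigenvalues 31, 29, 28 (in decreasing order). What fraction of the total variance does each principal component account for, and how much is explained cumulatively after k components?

Step 1 — total variance = trace(Sigma) = Σ λ_i = 31 + 29 + 28 = 88.

Step 2 — fraction explained by component i = λ_i / Σ λ:
  PC1: 31/88 = 0.3523
  PC2: 29/88 = 0.3295
  PC3: 28/88 = 0.3182

Step 3 — cumulative fraction after k components = (λ_1 + ... + λ_k) / Σ λ:
  k = 1: 31/88 = 0.3523
  k = 2: (31 + 29)/88 = 60/88 = 0.6818
  k = 3: (31 + 29 + 28)/88 = 88/88 = 1

Summary (fraction, with percent):

explained: PC1 0.3523 (35.23%), PC2 0.3295 (32.95%), PC3 0.3182 (31.82%);  cumulative: 0.3523, 0.6818, 1


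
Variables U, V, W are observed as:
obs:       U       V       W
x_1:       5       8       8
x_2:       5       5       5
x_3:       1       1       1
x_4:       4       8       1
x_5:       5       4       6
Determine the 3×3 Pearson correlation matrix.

Step 1 — column means:
  mean(U) = (5 + 5 + 1 + 4 + 5) / 5 = 20/5 = 4
  mean(V) = (8 + 5 + 1 + 8 + 4) / 5 = 26/5 = 5.2
  mean(W) = (8 + 5 + 1 + 1 + 6) / 5 = 21/5 = 4.2

Step 2 — sample variances and covariances s[i,j] = (1/(n-1)) · Σ_k (x_{k,i} - mean_i) · (x_{k,j} - mean_j), with n-1 = 4:
  s[U,U] = ((1)·(1) + (1)·(1) + (-3)·(-3) + (0)·(0) + (1)·(1)) / 4 = 12/4 = 3
  s[U,V] = ((1)·(2.8) + (1)·(-0.2) + (-3)·(-4.2) + (0)·(2.8) + (1)·(-1.2)) / 4 = 14/4 = 3.5
  s[U,W] = ((1)·(3.8) + (1)·(0.8) + (-3)·(-3.2) + (0)·(-3.2) + (1)·(1.8)) / 4 = 16/4 = 4
  s[V,V] = ((2.8)·(2.8) + (-0.2)·(-0.2) + (-4.2)·(-4.2) + (2.8)·(2.8) + (-1.2)·(-1.2)) / 4 = 34.8/4 = 8.7
  s[V,W] = ((2.8)·(3.8) + (-0.2)·(0.8) + (-4.2)·(-3.2) + (2.8)·(-3.2) + (-1.2)·(1.8)) / 4 = 12.8/4 = 3.2
  s[W,W] = ((3.8)·(3.8) + (0.8)·(0.8) + (-3.2)·(-3.2) + (-3.2)·(-3.2) + (1.8)·(1.8)) / 4 = 38.8/4 = 9.7
  Sample standard deviations s_i = √(s[i,i]):
  s(U) = √(3) = 1.7321
  s(V) = √(8.7) = 2.9496
  s(W) = √(9.7) = 3.1145

Step 3 — r_{ij} = s_{ij} / (s_i · s_j):
  r[U,U] = 1 (diagonal).
  r[U,V] = 3.5 / (1.7321 · 2.9496) = 3.5 / 5.1088 = 0.6851
  r[U,W] = 4 / (1.7321 · 3.1145) = 4 / 5.3944 = 0.7415
  r[V,V] = 1 (diagonal).
  r[V,W] = 3.2 / (2.9496 · 3.1145) = 3.2 / 9.1864 = 0.3483
  r[W,W] = 1 (diagonal).

R is symmetric with unit diagonal. Assembling:

R = [[1, 0.6851, 0.7415],
 [0.6851, 1, 0.3483],
 [0.7415, 0.3483, 1]]


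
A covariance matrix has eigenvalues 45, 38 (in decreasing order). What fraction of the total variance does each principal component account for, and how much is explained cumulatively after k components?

Step 1 — total variance = trace(Sigma) = Σ λ_i = 45 + 38 = 83.

Step 2 — fraction explained by component i = λ_i / Σ λ:
  PC1: 45/83 = 0.5422
  PC2: 38/83 = 0.4578

Step 3 — cumulative fraction after k components = (λ_1 + ... + λ_k) / Σ λ:
  k = 1: 45/83 = 0.5422
  k = 2: (45 + 38)/83 = 83/83 = 1

Summary (fraction, with percent):

explained: PC1 0.5422 (54.22%), PC2 0.4578 (45.78%);  cumulative: 0.5422, 1


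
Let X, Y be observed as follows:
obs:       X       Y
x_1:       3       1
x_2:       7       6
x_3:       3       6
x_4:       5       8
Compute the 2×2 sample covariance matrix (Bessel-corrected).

Step 1 — column means:
  mean(X) = (3 + 7 + 3 + 5) / 4 = 18/4 = 4.5
  mean(Y) = (1 + 6 + 6 + 8) / 4 = 21/4 = 5.25

Step 2 — sample covariance S[i,j] = (1/(n-1)) · Σ_k (x_{k,i} - mean_i) · (x_{k,j} - mean_j), with n-1 = 3.
  S[X,X] = ((-1.5)·(-1.5) + (2.5)·(2.5) + (-1.5)·(-1.5) + (0.5)·(0.5)) / 3 = 11/3 = 3.6667
  S[X,Y] = ((-1.5)·(-4.25) + (2.5)·(0.75) + (-1.5)·(0.75) + (0.5)·(2.75)) / 3 = 8.5/3 = 2.8333
  S[Y,Y] = ((-4.25)·(-4.25) + (0.75)·(0.75) + (0.75)·(0.75) + (2.75)·(2.75)) / 3 = 26.75/3 = 8.9167

S is symmetric (S[j,i] = S[i,j]). Assembling:

S = [[3.6667, 2.8333],
 [2.8333, 8.9167]]


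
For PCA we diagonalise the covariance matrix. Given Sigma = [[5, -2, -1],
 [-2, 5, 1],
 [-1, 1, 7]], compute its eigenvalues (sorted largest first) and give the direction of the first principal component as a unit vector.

Step 1 — characteristic polynomial p(λ) = det(λI - Sigma) = λ³ - tr·λ² + c_1·λ - det, where tr = trace, c_1 = sum of the principal 2×2 minors, det = det(Sigma):
  tr = 5 + 5 + 7 = 17,
  c_1 = (5·5 - (-2)²) + (5·7 - (-1)²) + (5·7 - (1)²) = 21 + 34 + 34 = 89,
  det = 5·(5·7 - (1)²) - (-2)·((-2)·7 - (1)·(-1)) + (-1)·((-2)·(1) - 5·(-1)) = 5·(34) - (-2)·(-13) + (-1)·(3) = 141.
  So p(λ) = λ³ - 17λ² + 89λ - 141.
Step 2 — look for an integer root (rational root theorem: any rational root is an integer divisor of 141). Testing λ = 3:
  p(3) = 27 - 153 + 267 - 141 = 0  ✓
  Dividing out (λ - 3): p(λ) = (λ - 3)(λ² - 14λ + 47).
Step 3 — remaining eigenvalues from the quadratic λ² - 14λ + 47 = 0:
  Δ = 14² - 4·47 = 196 - 188 = 8,  λ = (14 ± √8)/2 = (14 ± 2.8284)/2 ≈ 8.4142 or 5.5858.
  Sorted: λ_1 = 8.4142,  λ_2 = 5.5858,  λ_3 = 3  (check: sum = 17 = tr ✓).

Step 4 — unit eigenvector for λ_1 ≈ 8.4142: v spans the null space of (Sigma - λ_1 I), whose rows are
  r_1 = (-3.4142, -2, -1),  r_2 = (-2, -3.4142, 1),  r_3 = (-1, 1, -1.4142).
  v is orthogonal to every row, so take v ∝ r_1 × r_2 = ((-2)·(1) - (-1)·(-3.4142), (-1)·(-2) - (-3.4142)·(1), (-3.4142)·(-3.4142) - (-2)·(-2)) ≈ (-5.4142, 5.4142, 7.6569).
  Rescale (multiply by -1 so the first nonzero entry is positive): u = (5.4142, -5.4142, -7.6569).
  ||u|| = √((5.4142)² + (-5.4142)² + (-7.6569)²) = √(117.2548) ≈ 10.8284,  v_1 = u/||u|| ≈ (0.5, -0.5, -0.7071) (||v_1|| = 1).

λ_1 = 8.4142,  λ_2 = 5.5858,  λ_3 = 3;  v_1 ≈ (0.5, -0.5, -0.7071)


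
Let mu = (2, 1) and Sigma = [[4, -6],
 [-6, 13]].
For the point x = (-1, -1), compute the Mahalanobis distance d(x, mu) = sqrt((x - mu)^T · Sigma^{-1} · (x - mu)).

Step 1 — centre the observation: (x - mu) = (-3, -2).

Step 2 — invert Sigma. det(Sigma) = 4·13 - (-6)² = 16.
  Sigma^{-1} = (1/det) · [[d, -b], [-b, a]] = [[0.8125, 0.375],
 [0.375, 0.25]].

Step 3 — form the quadratic (x - mu)^T · Sigma^{-1} · (x - mu):
  Sigma^{-1} · (x - mu) = (-3.1875, -1.625).
  (x - mu)^T · [Sigma^{-1} · (x - mu)] = (-3)·(-3.1875) + (-2)·(-1.625) = 12.8125.

Step 4 — take square root: d = √(12.8125) ≈ 3.5795.

d(x, mu) = √(12.8125) ≈ 3.5795


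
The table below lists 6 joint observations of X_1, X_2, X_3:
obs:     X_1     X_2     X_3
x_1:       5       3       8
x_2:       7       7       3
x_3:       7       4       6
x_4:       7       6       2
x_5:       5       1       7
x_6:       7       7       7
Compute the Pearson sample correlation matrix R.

Step 1 — column means:
  mean(X_1) = (5 + 7 + 7 + 7 + 5 + 7) / 6 = 38/6 = 6.3333
  mean(X_2) = (3 + 7 + 4 + 6 + 1 + 7) / 6 = 28/6 = 4.6667
  mean(X_3) = (8 + 3 + 6 + 2 + 7 + 7) / 6 = 33/6 = 5.5

Step 2 — sample variances and covariances s[i,j] = (1/(n-1)) · Σ_k (x_{k,i} - mean_i) · (x_{k,j} - mean_j), with n-1 = 5:
  s[X_1,X_1] = ((-1.3333)·(-1.3333) + (0.6667)·(0.6667) + (0.6667)·(0.6667) + (0.6667)·(0.6667) + (-1.3333)·(-1.3333) + (0.6667)·(0.6667)) / 5 = 5.3333/5 = 1.0667
  s[X_1,X_2] = ((-1.3333)·(-1.6667) + (0.6667)·(2.3333) + (0.6667)·(-0.6667) + (0.6667)·(1.3333) + (-1.3333)·(-3.6667) + (0.6667)·(2.3333)) / 5 = 10.6667/5 = 2.1333
  s[X_1,X_3] = ((-1.3333)·(2.5) + (0.6667)·(-2.5) + (0.6667)·(0.5) + (0.6667)·(-3.5) + (-1.3333)·(1.5) + (0.6667)·(1.5)) / 5 = -8/5 = -1.6
  s[X_2,X_2] = ((-1.6667)·(-1.6667) + (2.3333)·(2.3333) + (-0.6667)·(-0.6667) + (1.3333)·(1.3333) + (-3.6667)·(-3.6667) + (2.3333)·(2.3333)) / 5 = 29.3333/5 = 5.8667
  s[X_2,X_3] = ((-1.6667)·(2.5) + (2.3333)·(-2.5) + (-0.6667)·(0.5) + (1.3333)·(-3.5) + (-3.6667)·(1.5) + (2.3333)·(1.5)) / 5 = -17/5 = -3.4
  s[X_3,X_3] = ((2.5)·(2.5) + (-2.5)·(-2.5) + (0.5)·(0.5) + (-3.5)·(-3.5) + (1.5)·(1.5) + (1.5)·(1.5)) / 5 = 29.5/5 = 5.9
  Sample standard deviations s_i = √(s[i,i]):
  s(X_1) = √(1.0667) = 1.0328
  s(X_2) = √(5.8667) = 2.4221
  s(X_3) = √(5.9) = 2.429

Step 3 — r_{ij} = s_{ij} / (s_i · s_j):
  r[X_1,X_1] = 1 (diagonal).
  r[X_1,X_2] = 2.1333 / (1.0328 · 2.4221) = 2.1333 / 2.5016 = 0.8528
  r[X_1,X_3] = -1.6 / (1.0328 · 2.429) = -1.6 / 2.5087 = -0.6378
  r[X_2,X_2] = 1 (diagonal).
  r[X_2,X_3] = -3.4 / (2.4221 · 2.429) = -3.4 / 5.8833 = -0.5779
  r[X_3,X_3] = 1 (diagonal).

R is symmetric with unit diagonal. Assembling:

R = [[1, 0.8528, -0.6378],
 [0.8528, 1, -0.5779],
 [-0.6378, -0.5779, 1]]


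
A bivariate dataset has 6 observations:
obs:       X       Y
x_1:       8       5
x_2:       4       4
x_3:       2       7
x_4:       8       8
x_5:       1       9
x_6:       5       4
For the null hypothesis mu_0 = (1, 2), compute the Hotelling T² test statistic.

Step 1 — sample mean vector:
  mean(X) = (8 + 4 + 2 + 8 + 1 + 5) / 6 = 28/6 = 4.6667
  mean(Y) = (5 + 4 + 7 + 8 + 9 + 4) / 6 = 37/6 = 6.1667
  x̄ = (4.6667, 6.1667),  deviation x̄ - mu_0 = (4.6667, 6.1667) - (1, 2) = (3.6667, 4.1667).

Step 2 — sample covariance matrix, S[i,j] = (1/(n-1)) · Σ_k (x_{k,i} - mean_i) · (x_{k,j} - mean_j), divisor n-1 = 5:
  S[X,X] = ((3.3333)·(3.3333) + (-0.6667)·(-0.6667) + (-2.6667)·(-2.6667) + (3.3333)·(3.3333) + (-3.6667)·(-3.6667) + (0.3333)·(0.3333)) / 5 = 43.3333/5 = 8.6667
  S[X,Y] = ((3.3333)·(-1.1667) + (-0.6667)·(-2.1667) + (-2.6667)·(0.8333) + (3.3333)·(1.8333) + (-3.6667)·(2.8333) + (0.3333)·(-2.1667)) / 5 = -9.6667/5 = -1.9333
  S[Y,Y] = ((-1.1667)·(-1.1667) + (-2.1667)·(-2.1667) + (0.8333)·(0.8333) + (1.8333)·(1.8333) + (2.8333)·(2.8333) + (-2.1667)·(-2.1667)) / 5 = 22.8333/5 = 4.5667
  S = [[8.6667, -1.9333],
 [-1.9333, 4.5667]].

Step 3 — invert S. det(S) = 8.6667·4.5667 - (-1.9333)² = 35.84.
  S^{-1} = (1/det) · [[d, -b], [-b, a]] = [[0.1274, 0.0539],
 [0.0539, 0.2418]].

Step 4 — quadratic form (x̄ - mu_0)^T · S^{-1} · (x̄ - mu_0):
  S^{-1} · (x̄ - mu_0) = (0.692, 1.2054),
  (x̄ - mu_0)^T · [...] = (3.6667)·(0.692) + (4.1667)·(1.2054) = 7.5595.

Step 5 — scale by n: T² = 6 · 7.5595 = 45.3571.

T² ≈ 45.3571


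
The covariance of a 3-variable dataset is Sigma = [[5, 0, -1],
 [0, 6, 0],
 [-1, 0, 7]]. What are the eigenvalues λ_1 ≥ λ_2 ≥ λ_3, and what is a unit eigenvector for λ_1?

Step 1 — characteristic polynomial p(λ) = det(λI - Sigma) = λ³ - tr·λ² + c_1·λ - det, where tr = trace, c_1 = sum of the principal 2×2 minors, det = det(Sigma):
  tr = 5 + 6 + 7 = 18,
  c_1 = (5·6 - (0)²) + (5·7 - (-1)²) + (6·7 - (0)²) = 30 + 34 + 42 = 106,
  det = 5·(6·7 - (0)²) - (0)·((0)·7 - (0)·(-1)) + (-1)·((0)·(0) - 6·(-1)) = 5·(42) - (0)·(0) + (-1)·(6) = 204.
  So p(λ) = λ³ - 18λ² + 106λ - 204.
Step 2 — look for an integer root (rational root theorem: any rational root is an integer divisor of 204). Testing λ = 6:
  p(6) = 216 - 648 + 636 - 204 = 0  ✓
  Dividing out (λ - 6): p(λ) = (λ - 6)(λ² - 12λ + 34).
Step 3 — remaining eigenvalues from the quadratic λ² - 12λ + 34 = 0:
  Δ = 12² - 4·34 = 144 - 136 = 8,  λ = (12 ± √8)/2 = (12 ± 2.8284)/2 ≈ 7.4142 or 4.5858.
  Sorted: λ_1 = 7.4142,  λ_2 = 6,  λ_3 = 4.5858  (check: sum = 18 = tr ✓).

Step 4 — unit eigenvector for λ_1 ≈ 7.4142: v spans the null space of (Sigma - λ_1 I), whose rows are
  r_1 = (-2.4142, 0, -1),  r_2 = (0, -1.4142, 0),  r_3 = (-1, 0, -0.4142).
  v is orthogonal to every row, so take v ∝ r_1 × r_2 = ((0)·(0) - (-1)·(-1.4142), (-1)·(0) - (-2.4142)·(0), (-2.4142)·(-1.4142) - (0)·(0)) ≈ (-1.4142, 0, 3.4142).
  Rescale (multiply by -1 so the first nonzero entry is positive): u = (1.4142, 0, -3.4142).
  ||u|| = √((1.4142)² + (0)² + (-3.4142)²) = √(13.6569) ≈ 3.6955,  v_1 = u/||u|| ≈ (0.3827, 0, -0.9239) (||v_1|| = 1).

λ_1 = 7.4142,  λ_2 = 6,  λ_3 = 4.5858;  v_1 ≈ (0.3827, 0, -0.9239)


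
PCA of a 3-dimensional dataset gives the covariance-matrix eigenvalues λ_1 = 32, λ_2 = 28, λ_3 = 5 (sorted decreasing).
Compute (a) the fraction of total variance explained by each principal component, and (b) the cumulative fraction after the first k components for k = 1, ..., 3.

Step 1 — total variance = trace(Sigma) = Σ λ_i = 32 + 28 + 5 = 65.

Step 2 — fraction explained by component i = λ_i / Σ λ:
  PC1: 32/65 = 0.4923
  PC2: 28/65 = 0.4308
  PC3: 5/65 = 0.0769

Step 3 — cumulative fraction after k components = (λ_1 + ... + λ_k) / Σ λ:
  k = 1: 32/65 = 0.4923
  k = 2: (32 + 28)/65 = 60/65 = 0.9231
  k = 3: (32 + 28 + 5)/65 = 65/65 = 1

Summary (fraction, with percent):

explained: PC1 0.4923 (49.23%), PC2 0.4308 (43.08%), PC3 0.0769 (7.69%);  cumulative: 0.4923, 0.9231, 1


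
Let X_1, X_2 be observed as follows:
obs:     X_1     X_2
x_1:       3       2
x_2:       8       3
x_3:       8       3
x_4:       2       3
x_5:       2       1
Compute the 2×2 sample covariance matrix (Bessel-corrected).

Step 1 — column means:
  mean(X_1) = (3 + 8 + 8 + 2 + 2) / 5 = 23/5 = 4.6
  mean(X_2) = (2 + 3 + 3 + 3 + 1) / 5 = 12/5 = 2.4

Step 2 — sample covariance S[i,j] = (1/(n-1)) · Σ_k (x_{k,i} - mean_i) · (x_{k,j} - mean_j), with n-1 = 4.
  S[X_1,X_1] = ((-1.6)·(-1.6) + (3.4)·(3.4) + (3.4)·(3.4) + (-2.6)·(-2.6) + (-2.6)·(-2.6)) / 4 = 39.2/4 = 9.8
  S[X_1,X_2] = ((-1.6)·(-0.4) + (3.4)·(0.6) + (3.4)·(0.6) + (-2.6)·(0.6) + (-2.6)·(-1.4)) / 4 = 6.8/4 = 1.7
  S[X_2,X_2] = ((-0.4)·(-0.4) + (0.6)·(0.6) + (0.6)·(0.6) + (0.6)·(0.6) + (-1.4)·(-1.4)) / 4 = 3.2/4 = 0.8

S is symmetric (S[j,i] = S[i,j]). Assembling:

S = [[9.8, 1.7],
 [1.7, 0.8]]


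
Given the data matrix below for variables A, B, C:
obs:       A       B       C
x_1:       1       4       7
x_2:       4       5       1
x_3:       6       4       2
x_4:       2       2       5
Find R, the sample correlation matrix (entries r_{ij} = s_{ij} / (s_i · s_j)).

Step 1 — column means:
  mean(A) = (1 + 4 + 6 + 2) / 4 = 13/4 = 3.25
  mean(B) = (4 + 5 + 4 + 2) / 4 = 15/4 = 3.75
  mean(C) = (7 + 1 + 2 + 5) / 4 = 15/4 = 3.75

Step 2 — sample variances and covariances s[i,j] = (1/(n-1)) · Σ_k (x_{k,i} - mean_i) · (x_{k,j} - mean_j), with n-1 = 3:
  s[A,A] = ((-2.25)·(-2.25) + (0.75)·(0.75) + (2.75)·(2.75) + (-1.25)·(-1.25)) / 3 = 14.75/3 = 4.9167
  s[A,B] = ((-2.25)·(0.25) + (0.75)·(1.25) + (2.75)·(0.25) + (-1.25)·(-1.75)) / 3 = 3.25/3 = 1.0833
  s[A,C] = ((-2.25)·(3.25) + (0.75)·(-2.75) + (2.75)·(-1.75) + (-1.25)·(1.25)) / 3 = -15.75/3 = -5.25
  s[B,B] = ((0.25)·(0.25) + (1.25)·(1.25) + (0.25)·(0.25) + (-1.75)·(-1.75)) / 3 = 4.75/3 = 1.5833
  s[B,C] = ((0.25)·(3.25) + (1.25)·(-2.75) + (0.25)·(-1.75) + (-1.75)·(1.25)) / 3 = -5.25/3 = -1.75
  s[C,C] = ((3.25)·(3.25) + (-2.75)·(-2.75) + (-1.75)·(-1.75) + (1.25)·(1.25)) / 3 = 22.75/3 = 7.5833
  Sample standard deviations s_i = √(s[i,i]):
  s(A) = √(4.9167) = 2.2174
  s(B) = √(1.5833) = 1.2583
  s(C) = √(7.5833) = 2.7538

Step 3 — r_{ij} = s_{ij} / (s_i · s_j):
  r[A,A] = 1 (diagonal).
  r[A,B] = 1.0833 / (2.2174 · 1.2583) = 1.0833 / 2.7901 = 0.3883
  r[A,C] = -5.25 / (2.2174 · 2.7538) = -5.25 / 6.1061 = -0.8598
  r[B,B] = 1 (diagonal).
  r[B,C] = -1.75 / (1.2583 · 2.7538) = -1.75 / 3.4651 = -0.505
  r[C,C] = 1 (diagonal).

R is symmetric with unit diagonal. Assembling:

R = [[1, 0.3883, -0.8598],
 [0.3883, 1, -0.505],
 [-0.8598, -0.505, 1]]


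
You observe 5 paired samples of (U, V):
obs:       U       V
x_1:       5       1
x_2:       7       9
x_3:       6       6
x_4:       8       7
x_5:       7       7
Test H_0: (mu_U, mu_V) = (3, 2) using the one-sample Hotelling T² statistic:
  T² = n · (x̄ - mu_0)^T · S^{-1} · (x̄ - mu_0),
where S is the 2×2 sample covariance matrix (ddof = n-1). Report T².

Step 1 — sample mean vector:
  mean(U) = (5 + 7 + 6 + 8 + 7) / 5 = 33/5 = 6.6
  mean(V) = (1 + 9 + 6 + 7 + 7) / 5 = 30/5 = 6
  x̄ = (6.6, 6),  deviation x̄ - mu_0 = (6.6, 6) - (3, 2) = (3.6, 4).

Step 2 — sample covariance matrix, S[i,j] = (1/(n-1)) · Σ_k (x_{k,i} - mean_i) · (x_{k,j} - mean_j), divisor n-1 = 4:
  S[U,U] = ((-1.6)·(-1.6) + (0.4)·(0.4) + (-0.6)·(-0.6) + (1.4)·(1.4) + (0.4)·(0.4)) / 4 = 5.2/4 = 1.3
  S[U,V] = ((-1.6)·(-5) + (0.4)·(3) + (-0.6)·(0) + (1.4)·(1) + (0.4)·(1)) / 4 = 11/4 = 2.75
  S[V,V] = ((-5)·(-5) + (3)·(3) + (0)·(0) + (1)·(1) + (1)·(1)) / 4 = 36/4 = 9
  S = [[1.3, 2.75],
 [2.75, 9]].

Step 3 — invert S. det(S) = 1.3·9 - (2.75)² = 4.1375.
  S^{-1} = (1/det) · [[d, -b], [-b, a]] = [[2.1752, -0.6647],
 [-0.6647, 0.3142]].

Step 4 — quadratic form (x̄ - mu_0)^T · S^{-1} · (x̄ - mu_0):
  S^{-1} · (x̄ - mu_0) = (5.1722, -1.136),
  (x̄ - mu_0)^T · [...] = (3.6)·(5.1722) + (4)·(-1.136) = 14.0761.

Step 5 — scale by n: T² = 5 · 14.0761 = 70.3807.

T² ≈ 70.3807


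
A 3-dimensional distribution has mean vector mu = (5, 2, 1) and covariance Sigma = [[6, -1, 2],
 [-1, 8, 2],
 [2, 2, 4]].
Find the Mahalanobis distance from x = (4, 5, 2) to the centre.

Step 1 — centre the observation: (x - mu) = (-1, 3, 1).

Step 2 — invert Sigma (cofactor / det for 3×3, or solve directly):
  Sigma^{-1} = [[0.2258, 0.0645, -0.1452],
 [0.0645, 0.1613, -0.1129],
 [-0.1452, -0.1129, 0.379]].

Step 3 — form the quadratic (x - mu)^T · Sigma^{-1} · (x - mu):
  Sigma^{-1} · (x - mu) = (-0.1774, 0.3065, 0.1855).
  (x - mu)^T · [Sigma^{-1} · (x - mu)] = (-1)·(-0.1774) + (3)·(0.3065) + (1)·(0.1855) = 1.2823.

Step 4 — take square root: d = √(1.2823) ≈ 1.1324.

d(x, mu) = √(1.2823) ≈ 1.1324


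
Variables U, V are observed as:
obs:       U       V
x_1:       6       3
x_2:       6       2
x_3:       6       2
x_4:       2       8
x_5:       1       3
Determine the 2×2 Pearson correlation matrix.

Step 1 — column means:
  mean(U) = (6 + 6 + 6 + 2 + 1) / 5 = 21/5 = 4.2
  mean(V) = (3 + 2 + 2 + 8 + 3) / 5 = 18/5 = 3.6

Step 2 — sample variances and covariances s[i,j] = (1/(n-1)) · Σ_k (x_{k,i} - mean_i) · (x_{k,j} - mean_j), with n-1 = 4:
  s[U,U] = ((1.8)·(1.8) + (1.8)·(1.8) + (1.8)·(1.8) + (-2.2)·(-2.2) + (-3.2)·(-3.2)) / 4 = 24.8/4 = 6.2
  s[U,V] = ((1.8)·(-0.6) + (1.8)·(-1.6) + (1.8)·(-1.6) + (-2.2)·(4.4) + (-3.2)·(-0.6)) / 4 = -14.6/4 = -3.65
  s[V,V] = ((-0.6)·(-0.6) + (-1.6)·(-1.6) + (-1.6)·(-1.6) + (4.4)·(4.4) + (-0.6)·(-0.6)) / 4 = 25.2/4 = 6.3
  Sample standard deviations s_i = √(s[i,i]):
  s(U) = √(6.2) = 2.49
  s(V) = √(6.3) = 2.51

Step 3 — r_{ij} = s_{ij} / (s_i · s_j):
  r[U,U] = 1 (diagonal).
  r[U,V] = -3.65 / (2.49 · 2.51) = -3.65 / 6.2498 = -0.584
  r[V,V] = 1 (diagonal).

R is symmetric with unit diagonal. Assembling:

R = [[1, -0.584],
 [-0.584, 1]]


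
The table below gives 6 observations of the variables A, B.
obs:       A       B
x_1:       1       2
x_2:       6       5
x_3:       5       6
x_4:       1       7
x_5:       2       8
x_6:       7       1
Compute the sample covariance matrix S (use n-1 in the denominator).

Step 1 — column means:
  mean(A) = (1 + 6 + 5 + 1 + 2 + 7) / 6 = 22/6 = 3.6667
  mean(B) = (2 + 5 + 6 + 7 + 8 + 1) / 6 = 29/6 = 4.8333

Step 2 — sample covariance S[i,j] = (1/(n-1)) · Σ_k (x_{k,i} - mean_i) · (x_{k,j} - mean_j), with n-1 = 5.
  S[A,A] = ((-2.6667)·(-2.6667) + (2.3333)·(2.3333) + (1.3333)·(1.3333) + (-2.6667)·(-2.6667) + (-1.6667)·(-1.6667) + (3.3333)·(3.3333)) / 5 = 35.3333/5 = 7.0667
  S[A,B] = ((-2.6667)·(-2.8333) + (2.3333)·(0.1667) + (1.3333)·(1.1667) + (-2.6667)·(2.1667) + (-1.6667)·(3.1667) + (3.3333)·(-3.8333)) / 5 = -14.3333/5 = -2.8667
  S[B,B] = ((-2.8333)·(-2.8333) + (0.1667)·(0.1667) + (1.1667)·(1.1667) + (2.1667)·(2.1667) + (3.1667)·(3.1667) + (-3.8333)·(-3.8333)) / 5 = 38.8333/5 = 7.7667

S is symmetric (S[j,i] = S[i,j]). Assembling:

S = [[7.0667, -2.8667],
 [-2.8667, 7.7667]]


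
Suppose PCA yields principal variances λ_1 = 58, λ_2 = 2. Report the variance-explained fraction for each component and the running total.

Step 1 — total variance = trace(Sigma) = Σ λ_i = 58 + 2 = 60.

Step 2 — fraction explained by component i = λ_i / Σ λ:
  PC1: 58/60 = 0.9667
  PC2: 2/60 = 0.0333

Step 3 — cumulative fraction after k components = (λ_1 + ... + λ_k) / Σ λ:
  k = 1: 58/60 = 0.9667
  k = 2: (58 + 2)/60 = 60/60 = 1

Summary (fraction, with percent):

explained: PC1 0.9667 (96.67%), PC2 0.0333 (3.33%);  cumulative: 0.9667, 1


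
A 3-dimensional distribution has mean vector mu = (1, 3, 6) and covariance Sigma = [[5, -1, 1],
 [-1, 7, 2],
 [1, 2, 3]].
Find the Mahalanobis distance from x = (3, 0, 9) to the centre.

Step 1 — centre the observation: (x - mu) = (2, -3, 3).

Step 2 — invert Sigma (cofactor / det for 3×3, or solve directly):
  Sigma^{-1} = [[0.2394, 0.0704, -0.1268],
 [0.0704, 0.1972, -0.1549],
 [-0.1268, -0.1549, 0.4789]].

Step 3 — form the quadratic (x - mu)^T · Sigma^{-1} · (x - mu):
  Sigma^{-1} · (x - mu) = (-0.1127, -0.9155, 1.6479).
  (x - mu)^T · [Sigma^{-1} · (x - mu)] = (2)·(-0.1127) + (-3)·(-0.9155) + (3)·(1.6479) = 7.4648.

Step 4 — take square root: d = √(7.4648) ≈ 2.7322.

d(x, mu) = √(7.4648) ≈ 2.7322


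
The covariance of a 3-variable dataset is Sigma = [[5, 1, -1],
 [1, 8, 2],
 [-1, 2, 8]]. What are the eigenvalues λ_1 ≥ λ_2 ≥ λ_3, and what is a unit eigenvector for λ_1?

Step 1 — characteristic polynomial p(λ) = det(λI - Sigma) = λ³ - tr·λ² + c_1·λ - det, where tr = trace, c_1 = sum of the principal 2×2 minors, det = det(Sigma):
  tr = 5 + 8 + 8 = 21,
  c_1 = (5·8 - (1)²) + (5·8 - (-1)²) + (8·8 - (2)²) = 39 + 39 + 60 = 138,
  det = 5·(8·8 - (2)²) - (1)·((1)·8 - (2)·(-1)) + (-1)·((1)·(2) - 8·(-1)) = 5·(60) - (1)·(10) + (-1)·(10) = 280.
  So p(λ) = λ³ - 21λ² + 138λ - 280.
Step 2 — look for an integer root (rational root theorem: any rational root is an integer divisor of 280). Testing λ = 4:
  p(4) = 64 - 336 + 552 - 280 = 0  ✓
  Dividing out (λ - 4): p(λ) = (λ - 4)(λ² - 17λ + 70).
Step 3 — remaining eigenvalues from the quadratic λ² - 17λ + 70 = 0:
  Δ = 17² - 4·70 = 289 - 280 = 9,  λ = (17 ± √9)/2 = (17 ± 3)/2 = 10 or 7.
  Sorted: λ_1 = 10,  λ_2 = 7,  λ_3 = 4  (check: sum = 21 = tr ✓).

Step 4 — unit eigenvector for λ_1 = 10: v spans the null space of (Sigma - λ_1 I), whose rows are
  r_1 = (-5, 1, -1),  r_2 = (1, -2, 2),  r_3 = (-1, 2, -2).
  v is orthogonal to every row, so take v ∝ r_1 × r_2 = ((1)·(2) - (-1)·(-2), (-1)·(1) - (-5)·(2), (-5)·(-2) - (1)·(1)) = (0, 9, 9).
  Rescale (divide by 9): u = (0, 1, 1).
  ||u|| = √((0)² + (1)² + (1)²) = √(2) ≈ 1.4142,  v_1 = u/||u|| ≈ (0, 0.7071, 0.7071) (||v_1|| = 1).

λ_1 = 10,  λ_2 = 7,  λ_3 = 4;  v_1 ≈ (0, 0.7071, 0.7071)


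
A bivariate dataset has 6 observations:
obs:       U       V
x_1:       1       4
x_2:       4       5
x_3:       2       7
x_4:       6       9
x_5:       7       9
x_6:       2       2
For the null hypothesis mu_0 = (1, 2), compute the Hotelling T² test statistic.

Step 1 — sample mean vector:
  mean(U) = (1 + 4 + 2 + 6 + 7 + 2) / 6 = 22/6 = 3.6667
  mean(V) = (4 + 5 + 7 + 9 + 9 + 2) / 6 = 36/6 = 6
  x̄ = (3.6667, 6),  deviation x̄ - mu_0 = (3.6667, 6) - (1, 2) = (2.6667, 4).

Step 2 — sample covariance matrix, S[i,j] = (1/(n-1)) · Σ_k (x_{k,i} - mean_i) · (x_{k,j} - mean_j), divisor n-1 = 5:
  S[U,U] = ((-2.6667)·(-2.6667) + (0.3333)·(0.3333) + (-1.6667)·(-1.6667) + (2.3333)·(2.3333) + (3.3333)·(3.3333) + (-1.6667)·(-1.6667)) / 5 = 29.3333/5 = 5.8667
  S[U,V] = ((-2.6667)·(-2) + (0.3333)·(-1) + (-1.6667)·(1) + (2.3333)·(3) + (3.3333)·(3) + (-1.6667)·(-4)) / 5 = 27/5 = 5.4
  S[V,V] = ((-2)·(-2) + (-1)·(-1) + (1)·(1) + (3)·(3) + (3)·(3) + (-4)·(-4)) / 5 = 40/5 = 8
  S = [[5.8667, 5.4],
 [5.4, 8]].

Step 3 — invert S. det(S) = 5.8667·8 - (5.4)² = 17.7733.
  S^{-1} = (1/det) · [[d, -b], [-b, a]] = [[0.4501, -0.3038],
 [-0.3038, 0.3301]].

Step 4 — quadratic form (x̄ - mu_0)^T · S^{-1} · (x̄ - mu_0):
  S^{-1} · (x̄ - mu_0) = (-0.015, 0.5101),
  (x̄ - mu_0)^T · [...] = (2.6667)·(-0.015) + (4)·(0.5101) = 2.0005.

Step 5 — scale by n: T² = 6 · 2.0005 = 12.003.

T² ≈ 12.003


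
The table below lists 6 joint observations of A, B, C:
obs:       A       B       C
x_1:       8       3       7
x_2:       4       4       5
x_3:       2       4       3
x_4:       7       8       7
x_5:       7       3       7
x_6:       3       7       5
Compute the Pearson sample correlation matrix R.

Step 1 — column means:
  mean(A) = (8 + 4 + 2 + 7 + 7 + 3) / 6 = 31/6 = 5.1667
  mean(B) = (3 + 4 + 4 + 8 + 3 + 7) / 6 = 29/6 = 4.8333
  mean(C) = (7 + 5 + 3 + 7 + 7 + 5) / 6 = 34/6 = 5.6667

Step 2 — sample variances and covariances s[i,j] = (1/(n-1)) · Σ_k (x_{k,i} - mean_i) · (x_{k,j} - mean_j), with n-1 = 5:
  s[A,A] = ((2.8333)·(2.8333) + (-1.1667)·(-1.1667) + (-3.1667)·(-3.1667) + (1.8333)·(1.8333) + (1.8333)·(1.8333) + (-2.1667)·(-2.1667)) / 5 = 30.8333/5 = 6.1667
  s[A,B] = ((2.8333)·(-1.8333) + (-1.1667)·(-0.8333) + (-3.1667)·(-0.8333) + (1.8333)·(3.1667) + (1.8333)·(-1.8333) + (-2.1667)·(2.1667)) / 5 = -3.8333/5 = -0.7667
  s[A,C] = ((2.8333)·(1.3333) + (-1.1667)·(-0.6667) + (-3.1667)·(-2.6667) + (1.8333)·(1.3333) + (1.8333)·(1.3333) + (-2.1667)·(-0.6667)) / 5 = 19.3333/5 = 3.8667
  s[B,B] = ((-1.8333)·(-1.8333) + (-0.8333)·(-0.8333) + (-0.8333)·(-0.8333) + (3.1667)·(3.1667) + (-1.8333)·(-1.8333) + (2.1667)·(2.1667)) / 5 = 22.8333/5 = 4.5667
  s[B,C] = ((-1.8333)·(1.3333) + (-0.8333)·(-0.6667) + (-0.8333)·(-2.6667) + (3.1667)·(1.3333) + (-1.8333)·(1.3333) + (2.1667)·(-0.6667)) / 5 = 0.6667/5 = 0.1333
  s[C,C] = ((1.3333)·(1.3333) + (-0.6667)·(-0.6667) + (-2.6667)·(-2.6667) + (1.3333)·(1.3333) + (1.3333)·(1.3333) + (-0.6667)·(-0.6667)) / 5 = 13.3333/5 = 2.6667
  Sample standard deviations s_i = √(s[i,i]):
  s(A) = √(6.1667) = 2.4833
  s(B) = √(4.5667) = 2.137
  s(C) = √(2.6667) = 1.633

Step 3 — r_{ij} = s_{ij} / (s_i · s_j):
  r[A,A] = 1 (diagonal).
  r[A,B] = -0.7667 / (2.4833 · 2.137) = -0.7667 / 5.3067 = -0.1445
  r[A,C] = 3.8667 / (2.4833 · 1.633) = 3.8667 / 4.0552 = 0.9535
  r[B,B] = 1 (diagonal).
  r[B,C] = 0.1333 / (2.137 · 1.633) = 0.1333 / 3.4897 = 0.0382
  r[C,C] = 1 (diagonal).

R is symmetric with unit diagonal. Assembling:

R = [[1, -0.1445, 0.9535],
 [-0.1445, 1, 0.0382],
 [0.9535, 0.0382, 1]]


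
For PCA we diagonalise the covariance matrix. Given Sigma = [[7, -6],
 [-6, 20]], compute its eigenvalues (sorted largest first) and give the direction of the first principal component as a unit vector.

Step 1 — characteristic polynomial of 2×2 Sigma:
  det(Sigma - λI) = λ² - trace · λ + det = 0.
  trace = 7 + 20 = 27, det = 7·20 - (-6)² = 104.
Step 2 — discriminant:
  Δ = trace² - 4·det = 729 - 416 = 313.
Step 3 — eigenvalues:
  λ = (trace ± √Δ)/2 = (27 ± 17.6918)/2,
  λ_1 = 22.3459,  λ_2 = 4.6541.

Step 4 — unit eigenvector for λ_1: solve (Sigma - λ_1 I)v = 0. First row:
  (7 - 22.3459)·v_x + (-6)·v_y = 0, i.e. (-15.3459)·v_x + (-6)·v_y = 0,
  so v ∝ (b, λ_1 - a) = (-6, 15.3459); multiply by -1 so the first entry is positive: u = (6, -15.3459).
  ||u|| = √((6)² + (-15.3459)²) = √(271.4967) ≈ 16.4772,
  v_1 = u/||u|| ≈ (0.3641, -0.9313) (||v_1|| = 1).

λ_1 = 22.3459,  λ_2 = 4.6541;  v_1 ≈ (0.3641, -0.9313)


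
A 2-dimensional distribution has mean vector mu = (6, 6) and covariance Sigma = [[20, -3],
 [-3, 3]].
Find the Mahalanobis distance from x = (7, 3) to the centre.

Step 1 — centre the observation: (x - mu) = (1, -3).

Step 2 — invert Sigma. det(Sigma) = 20·3 - (-3)² = 51.
  Sigma^{-1} = (1/det) · [[d, -b], [-b, a]] = [[0.0588, 0.0588],
 [0.0588, 0.3922]].

Step 3 — form the quadratic (x - mu)^T · Sigma^{-1} · (x - mu):
  Sigma^{-1} · (x - mu) = (-0.1176, -1.1176).
  (x - mu)^T · [Sigma^{-1} · (x - mu)] = (1)·(-0.1176) + (-3)·(-1.1176) = 3.2353.

Step 4 — take square root: d = √(3.2353) ≈ 1.7987.

d(x, mu) = √(3.2353) ≈ 1.7987


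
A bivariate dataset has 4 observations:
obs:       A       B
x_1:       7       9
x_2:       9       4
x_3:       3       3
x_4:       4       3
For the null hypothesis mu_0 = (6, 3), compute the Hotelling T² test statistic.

Step 1 — sample mean vector:
  mean(A) = (7 + 9 + 3 + 4) / 4 = 23/4 = 5.75
  mean(B) = (9 + 4 + 3 + 3) / 4 = 19/4 = 4.75
  x̄ = (5.75, 4.75),  deviation x̄ - mu_0 = (5.75, 4.75) - (6, 3) = (-0.25, 1.75).

Step 2 — sample covariance matrix, S[i,j] = (1/(n-1)) · Σ_k (x_{k,i} - mean_i) · (x_{k,j} - mean_j), divisor n-1 = 3:
  S[A,A] = ((1.25)·(1.25) + (3.25)·(3.25) + (-2.75)·(-2.75) + (-1.75)·(-1.75)) / 3 = 22.75/3 = 7.5833
  S[A,B] = ((1.25)·(4.25) + (3.25)·(-0.75) + (-2.75)·(-1.75) + (-1.75)·(-1.75)) / 3 = 10.75/3 = 3.5833
  S[B,B] = ((4.25)·(4.25) + (-0.75)·(-0.75) + (-1.75)·(-1.75) + (-1.75)·(-1.75)) / 3 = 24.75/3 = 8.25
  S = [[7.5833, 3.5833],
 [3.5833, 8.25]].

Step 3 — invert S. det(S) = 7.5833·8.25 - (3.5833)² = 49.7222.
  S^{-1} = (1/det) · [[d, -b], [-b, a]] = [[0.1659, -0.0721],
 [-0.0721, 0.1525]].

Step 4 — quadratic form (x̄ - mu_0)^T · S^{-1} · (x̄ - mu_0):
  S^{-1} · (x̄ - mu_0) = (-0.1676, 0.2849),
  (x̄ - mu_0)^T · [...] = (-0.25)·(-0.1676) + (1.75)·(0.2849) = 0.5405.

Step 5 — scale by n: T² = 4 · 0.5405 = 2.162.

T² ≈ 2.162


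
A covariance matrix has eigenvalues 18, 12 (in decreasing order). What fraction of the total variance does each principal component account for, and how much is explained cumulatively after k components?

Step 1 — total variance = trace(Sigma) = Σ λ_i = 18 + 12 = 30.

Step 2 — fraction explained by component i = λ_i / Σ λ:
  PC1: 18/30 = 0.6
  PC2: 12/30 = 0.4

Step 3 — cumulative fraction after k components = (λ_1 + ... + λ_k) / Σ λ:
  k = 1: 18/30 = 0.6
  k = 2: (18 + 12)/30 = 30/30 = 1

Summary (fraction, with percent):

explained: PC1 0.6 (60%), PC2 0.4 (40%);  cumulative: 0.6, 1


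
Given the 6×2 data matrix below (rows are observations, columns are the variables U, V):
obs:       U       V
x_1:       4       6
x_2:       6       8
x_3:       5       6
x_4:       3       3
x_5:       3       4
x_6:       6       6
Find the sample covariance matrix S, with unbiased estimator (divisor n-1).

Step 1 — column means:
  mean(U) = (4 + 6 + 5 + 3 + 3 + 6) / 6 = 27/6 = 4.5
  mean(V) = (6 + 8 + 6 + 3 + 4 + 6) / 6 = 33/6 = 5.5

Step 2 — sample covariance S[i,j] = (1/(n-1)) · Σ_k (x_{k,i} - mean_i) · (x_{k,j} - mean_j), with n-1 = 5.
  S[U,U] = ((-0.5)·(-0.5) + (1.5)·(1.5) + (0.5)·(0.5) + (-1.5)·(-1.5) + (-1.5)·(-1.5) + (1.5)·(1.5)) / 5 = 9.5/5 = 1.9
  S[U,V] = ((-0.5)·(0.5) + (1.5)·(2.5) + (0.5)·(0.5) + (-1.5)·(-2.5) + (-1.5)·(-1.5) + (1.5)·(0.5)) / 5 = 10.5/5 = 2.1
  S[V,V] = ((0.5)·(0.5) + (2.5)·(2.5) + (0.5)·(0.5) + (-2.5)·(-2.5) + (-1.5)·(-1.5) + (0.5)·(0.5)) / 5 = 15.5/5 = 3.1

S is symmetric (S[j,i] = S[i,j]). Assembling:

S = [[1.9, 2.1],
 [2.1, 3.1]]


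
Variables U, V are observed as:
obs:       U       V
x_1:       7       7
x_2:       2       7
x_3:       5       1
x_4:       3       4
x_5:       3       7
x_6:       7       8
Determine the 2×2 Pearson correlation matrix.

Step 1 — column means:
  mean(U) = (7 + 2 + 5 + 3 + 3 + 7) / 6 = 27/6 = 4.5
  mean(V) = (7 + 7 + 1 + 4 + 7 + 8) / 6 = 34/6 = 5.6667

Step 2 — sample variances and covariances s[i,j] = (1/(n-1)) · Σ_k (x_{k,i} - mean_i) · (x_{k,j} - mean_j), with n-1 = 5:
  s[U,U] = ((2.5)·(2.5) + (-2.5)·(-2.5) + (0.5)·(0.5) + (-1.5)·(-1.5) + (-1.5)·(-1.5) + (2.5)·(2.5)) / 5 = 23.5/5 = 4.7
  s[U,V] = ((2.5)·(1.3333) + (-2.5)·(1.3333) + (0.5)·(-4.6667) + (-1.5)·(-1.6667) + (-1.5)·(1.3333) + (2.5)·(2.3333)) / 5 = 4/5 = 0.8
  s[V,V] = ((1.3333)·(1.3333) + (1.3333)·(1.3333) + (-4.6667)·(-4.6667) + (-1.6667)·(-1.6667) + (1.3333)·(1.3333) + (2.3333)·(2.3333)) / 5 = 35.3333/5 = 7.0667
  Sample standard deviations s_i = √(s[i,i]):
  s(U) = √(4.7) = 2.1679
  s(V) = √(7.0667) = 2.6583

Step 3 — r_{ij} = s_{ij} / (s_i · s_j):
  r[U,U] = 1 (diagonal).
  r[U,V] = 0.8 / (2.1679 · 2.6583) = 0.8 / 5.7631 = 0.1388
  r[V,V] = 1 (diagonal).

R is symmetric with unit diagonal. Assembling:

R = [[1, 0.1388],
 [0.1388, 1]]


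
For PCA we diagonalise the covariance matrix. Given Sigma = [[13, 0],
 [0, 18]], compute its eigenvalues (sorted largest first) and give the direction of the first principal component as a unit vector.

Step 1 — characteristic polynomial of 2×2 Sigma:
  det(Sigma - λI) = λ² - trace · λ + det = 0.
  trace = 13 + 18 = 31, det = 13·18 - (0)² = 234.
Step 2 — discriminant:
  Δ = trace² - 4·det = 961 - 936 = 25.
Step 3 — eigenvalues:
  λ = (trace ± √Δ)/2 = (31 ± 5)/2,
  λ_1 = 18,  λ_2 = 13.

Step 4 — unit eigenvector for λ_1: Sigma is diagonal, so its eigenvectors are the coordinate axes. λ_1 = 18 is the diagonal entry on the second coordinate axis, hence
  v_1 = (0, 1) (||v_1|| = 1).

λ_1 = 18,  λ_2 = 13;  v_1 ≈ (0, 1)


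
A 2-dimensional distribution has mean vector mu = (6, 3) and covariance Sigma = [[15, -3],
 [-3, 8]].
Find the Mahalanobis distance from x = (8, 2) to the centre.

Step 1 — centre the observation: (x - mu) = (2, -1).

Step 2 — invert Sigma. det(Sigma) = 15·8 - (-3)² = 111.
  Sigma^{-1} = (1/det) · [[d, -b], [-b, a]] = [[0.0721, 0.027],
 [0.027, 0.1351]].

Step 3 — form the quadratic (x - mu)^T · Sigma^{-1} · (x - mu):
  Sigma^{-1} · (x - mu) = (0.1171, -0.0811).
  (x - mu)^T · [Sigma^{-1} · (x - mu)] = (2)·(0.1171) + (-1)·(-0.0811) = 0.3153.

Step 4 — take square root: d = √(0.3153) ≈ 0.5615.

d(x, mu) = √(0.3153) ≈ 0.5615


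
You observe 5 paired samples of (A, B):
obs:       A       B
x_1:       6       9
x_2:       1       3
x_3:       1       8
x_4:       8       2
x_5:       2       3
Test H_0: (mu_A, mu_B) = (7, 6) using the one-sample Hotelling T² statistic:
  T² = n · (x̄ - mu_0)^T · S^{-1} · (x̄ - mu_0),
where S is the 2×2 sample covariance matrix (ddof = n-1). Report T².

Step 1 — sample mean vector:
  mean(A) = (6 + 1 + 1 + 8 + 2) / 5 = 18/5 = 3.6
  mean(B) = (9 + 3 + 8 + 2 + 3) / 5 = 25/5 = 5
  x̄ = (3.6, 5),  deviation x̄ - mu_0 = (3.6, 5) - (7, 6) = (-3.4, -1).

Step 2 — sample covariance matrix, S[i,j] = (1/(n-1)) · Σ_k (x_{k,i} - mean_i) · (x_{k,j} - mean_j), divisor n-1 = 4:
  S[A,A] = ((2.4)·(2.4) + (-2.6)·(-2.6) + (-2.6)·(-2.6) + (4.4)·(4.4) + (-1.6)·(-1.6)) / 4 = 41.2/4 = 10.3
  S[A,B] = ((2.4)·(4) + (-2.6)·(-2) + (-2.6)·(3) + (4.4)·(-3) + (-1.6)·(-2)) / 4 = -3/4 = -0.75
  S[B,B] = ((4)·(4) + (-2)·(-2) + (3)·(3) + (-3)·(-3) + (-2)·(-2)) / 4 = 42/4 = 10.5
  S = [[10.3, -0.75],
 [-0.75, 10.5]].

Step 3 — invert S. det(S) = 10.3·10.5 - (-0.75)² = 107.5875.
  S^{-1} = (1/det) · [[d, -b], [-b, a]] = [[0.0976, 0.007],
 [0.007, 0.0957]].

Step 4 — quadratic form (x̄ - mu_0)^T · S^{-1} · (x̄ - mu_0):
  S^{-1} · (x̄ - mu_0) = (-0.3388, -0.1194),
  (x̄ - mu_0)^T · [...] = (-3.4)·(-0.3388) + (-1)·(-0.1194) = 1.2713.

Step 5 — scale by n: T² = 5 · 1.2713 = 6.3567.

T² ≈ 6.3567
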